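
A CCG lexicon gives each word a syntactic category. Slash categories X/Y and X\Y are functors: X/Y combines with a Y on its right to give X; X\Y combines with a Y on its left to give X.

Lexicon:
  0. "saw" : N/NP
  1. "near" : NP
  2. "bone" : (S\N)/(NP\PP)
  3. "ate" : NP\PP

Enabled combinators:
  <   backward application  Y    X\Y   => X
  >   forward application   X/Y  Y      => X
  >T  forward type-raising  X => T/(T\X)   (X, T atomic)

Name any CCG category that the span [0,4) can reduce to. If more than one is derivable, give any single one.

S

[0,4] S   <
  [0,2] N   >
    [0,1] "saw" : N/NP
    [1,2] "near" : NP
  [2,4] S\N   >
    [2,3] "bone" : (S\N)/(NP\PP)
    [3,4] "ate" : NP\PP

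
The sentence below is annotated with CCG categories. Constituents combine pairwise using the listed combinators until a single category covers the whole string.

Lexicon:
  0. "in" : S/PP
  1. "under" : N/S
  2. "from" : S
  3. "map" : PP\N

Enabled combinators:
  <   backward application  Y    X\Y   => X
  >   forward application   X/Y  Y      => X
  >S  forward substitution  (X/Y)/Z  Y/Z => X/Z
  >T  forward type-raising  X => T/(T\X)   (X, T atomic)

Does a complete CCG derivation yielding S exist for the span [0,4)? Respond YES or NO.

YES

[0,4] S   >
  [0,1] "in" : S/PP
  [1,4] PP   <
    [1,3] N   >
      [1,2] "under" : N/S
      [2,3] "from" : S
    [3,4] "map" : PP\N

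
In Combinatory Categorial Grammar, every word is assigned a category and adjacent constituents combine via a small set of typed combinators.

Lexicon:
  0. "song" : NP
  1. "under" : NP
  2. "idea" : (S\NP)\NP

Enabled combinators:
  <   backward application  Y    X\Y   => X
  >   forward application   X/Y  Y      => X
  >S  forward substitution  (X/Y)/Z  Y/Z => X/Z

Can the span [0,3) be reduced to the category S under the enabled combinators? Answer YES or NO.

YES

[0,3] S   <
  [0,1] "song" : NP
  [1,3] S\NP   <
    [1,2] "under" : NP
    [2,3] "idea" : (S\NP)\NP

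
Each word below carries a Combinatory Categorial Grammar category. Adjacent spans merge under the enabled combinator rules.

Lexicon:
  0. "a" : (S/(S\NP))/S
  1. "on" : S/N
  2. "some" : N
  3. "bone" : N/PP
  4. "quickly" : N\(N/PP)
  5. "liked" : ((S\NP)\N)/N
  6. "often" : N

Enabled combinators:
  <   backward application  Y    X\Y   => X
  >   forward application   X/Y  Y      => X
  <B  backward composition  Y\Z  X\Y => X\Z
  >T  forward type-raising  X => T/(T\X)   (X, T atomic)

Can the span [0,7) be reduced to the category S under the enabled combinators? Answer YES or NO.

[0,7] S   >
  [0,3] S/(S\NP)   >
    [0,1] "a" : (S/(S\NP))/S
    [1,3] S   >
      [1,2] "on" : S/N
      [2,3] "some" : N
  [3,7] S\NP   <
    [3,5] N   <
      [3,4] "bone" : N/PP
      [4,5] "quickly" : N\(N/PP)
    [5,7] (S\NP)\N   >
      [5,6] "liked" : ((S\NP)\N)/N
      [6,7] "often" : N

YES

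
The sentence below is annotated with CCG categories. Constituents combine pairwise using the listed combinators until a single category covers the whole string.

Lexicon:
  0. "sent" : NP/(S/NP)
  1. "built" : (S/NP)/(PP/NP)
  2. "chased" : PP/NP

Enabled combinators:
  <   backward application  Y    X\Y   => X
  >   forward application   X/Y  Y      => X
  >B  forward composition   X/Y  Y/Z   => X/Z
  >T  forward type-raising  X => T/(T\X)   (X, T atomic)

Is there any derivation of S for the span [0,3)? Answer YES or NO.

NP/(S/NP) (S/NP)/(PP/NP) PP/NP
CKY chart[0,3] = {N/(N\NP), NP, NP/(NP\NP), PP/(PP\NP), S/(S\NP)}; S ∉ chart

NO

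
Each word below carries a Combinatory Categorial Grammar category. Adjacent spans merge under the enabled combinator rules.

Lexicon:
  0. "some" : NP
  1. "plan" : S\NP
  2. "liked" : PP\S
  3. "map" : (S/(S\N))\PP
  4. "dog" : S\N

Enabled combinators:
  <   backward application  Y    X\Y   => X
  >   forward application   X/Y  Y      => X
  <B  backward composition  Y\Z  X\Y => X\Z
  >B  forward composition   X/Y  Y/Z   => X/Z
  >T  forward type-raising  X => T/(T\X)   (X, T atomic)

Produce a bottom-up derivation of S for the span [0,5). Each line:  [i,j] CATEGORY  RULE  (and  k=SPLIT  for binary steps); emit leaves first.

[0,5] S   >
  [0,4] S/(S\N)   <
    [0,3] PP   >
      [0,1] PP/(PP\NP)   >T
        [0,1] "some" : NP
      [1,3] PP\NP   <B
        [1,2] "plan" : S\NP
        [2,3] "liked" : PP\S
    [3,4] "map" : (S/(S\N))\PP
  [4,5] "dog" : S\N

[0,1] NP  lex  "some"
[0,1] PP/(PP\NP)  >T
[1,2] S\NP  lex  "plan"
[2,3] PP\S  lex  "liked"
[1,3] PP\NP  <B  k=2
[0,3] PP  >  k=1
[3,4] (S/(S\N))\PP  lex  "map"
[0,4] S/(S\N)  <  k=3
[4,5] S\N  lex  "dog"
[0,5] S  >  k=4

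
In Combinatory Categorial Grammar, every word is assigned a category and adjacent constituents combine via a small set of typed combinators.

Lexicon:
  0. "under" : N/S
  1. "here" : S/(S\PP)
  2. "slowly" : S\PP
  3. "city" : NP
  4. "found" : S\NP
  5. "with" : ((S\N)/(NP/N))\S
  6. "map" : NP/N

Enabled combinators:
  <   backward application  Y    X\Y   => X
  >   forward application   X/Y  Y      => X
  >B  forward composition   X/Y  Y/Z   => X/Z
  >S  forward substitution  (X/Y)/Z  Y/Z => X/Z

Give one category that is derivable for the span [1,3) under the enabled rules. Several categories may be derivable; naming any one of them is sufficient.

S

[0,7] S   <
  [0,3] N   >
    [0,1] "under" : N/S
    [1,3] S   >
      [1,2] "here" : S/(S\PP)
      [2,3] "slowly" : S\PP
  [3,7] S\N   >
    [3,6] (S\N)/(NP/N)   <
      [3,5] S   <
        [3,4] "city" : NP
        [4,5] "found" : S\NP
      [5,6] "with" : ((S\N)/(NP/N))\S
    [6,7] "map" : NP/N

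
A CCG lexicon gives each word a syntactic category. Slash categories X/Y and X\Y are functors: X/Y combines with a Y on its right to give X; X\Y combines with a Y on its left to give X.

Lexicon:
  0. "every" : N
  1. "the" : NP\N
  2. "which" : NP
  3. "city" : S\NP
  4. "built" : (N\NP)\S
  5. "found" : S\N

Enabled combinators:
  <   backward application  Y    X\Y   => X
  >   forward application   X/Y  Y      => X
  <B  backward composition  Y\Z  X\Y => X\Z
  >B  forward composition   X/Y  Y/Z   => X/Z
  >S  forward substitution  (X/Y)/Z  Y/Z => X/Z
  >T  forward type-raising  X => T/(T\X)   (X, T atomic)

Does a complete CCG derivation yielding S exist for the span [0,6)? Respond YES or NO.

YES

[0,6] S   <
  [0,5] N   <
    [0,2] NP   <
      [0,1] "every" : N
      [1,2] "the" : NP\N
    [2,5] N\NP   <
      [2,4] S   <
        [2,3] "which" : NP
        [3,4] "city" : S\NP
      [4,5] "built" : (N\NP)\S
  [5,6] "found" : S\N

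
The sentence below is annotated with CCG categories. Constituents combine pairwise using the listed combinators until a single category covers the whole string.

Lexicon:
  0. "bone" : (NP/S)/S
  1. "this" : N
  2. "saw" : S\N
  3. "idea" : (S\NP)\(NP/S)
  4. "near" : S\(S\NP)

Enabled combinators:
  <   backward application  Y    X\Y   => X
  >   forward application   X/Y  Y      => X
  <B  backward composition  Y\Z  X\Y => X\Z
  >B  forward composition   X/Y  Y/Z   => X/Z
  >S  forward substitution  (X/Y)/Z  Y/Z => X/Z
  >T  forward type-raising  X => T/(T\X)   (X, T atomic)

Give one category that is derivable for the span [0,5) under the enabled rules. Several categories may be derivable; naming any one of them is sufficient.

[0,5] S   <
  [0,4] S\NP   <
    [0,3] NP/S   >
      [0,1] "bone" : (NP/S)/S
      [1,3] S   <
        [1,2] "this" : N
        [2,3] "saw" : S\N
    [3,4] "idea" : (S\NP)\(NP/S)
  [4,5] "near" : S\(S\NP)

S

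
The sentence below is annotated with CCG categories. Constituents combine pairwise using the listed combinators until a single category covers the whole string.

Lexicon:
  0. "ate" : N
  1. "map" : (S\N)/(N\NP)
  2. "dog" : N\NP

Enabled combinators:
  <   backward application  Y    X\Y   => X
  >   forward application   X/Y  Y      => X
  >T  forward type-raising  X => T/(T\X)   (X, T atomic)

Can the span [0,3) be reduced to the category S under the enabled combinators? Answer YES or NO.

[0,3] S   <
  [0,1] "ate" : N
  [1,3] S\N   >
    [1,2] "map" : (S\N)/(N\NP)
    [2,3] "dog" : N\NP

YES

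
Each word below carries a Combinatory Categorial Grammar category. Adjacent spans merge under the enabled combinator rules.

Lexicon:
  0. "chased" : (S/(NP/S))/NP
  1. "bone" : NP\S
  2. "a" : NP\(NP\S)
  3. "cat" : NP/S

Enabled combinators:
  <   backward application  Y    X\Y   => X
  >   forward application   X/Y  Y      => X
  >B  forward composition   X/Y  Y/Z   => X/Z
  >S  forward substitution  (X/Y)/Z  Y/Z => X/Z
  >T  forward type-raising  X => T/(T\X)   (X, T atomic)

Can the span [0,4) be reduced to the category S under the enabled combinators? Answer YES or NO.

[0,4] S   >
  [0,3] S/(NP/S)   >
    [0,1] "chased" : (S/(NP/S))/NP
    [1,3] NP   <
      [1,2] "bone" : NP\S
      [2,3] "a" : NP\(NP\S)
  [3,4] "cat" : NP/S

YES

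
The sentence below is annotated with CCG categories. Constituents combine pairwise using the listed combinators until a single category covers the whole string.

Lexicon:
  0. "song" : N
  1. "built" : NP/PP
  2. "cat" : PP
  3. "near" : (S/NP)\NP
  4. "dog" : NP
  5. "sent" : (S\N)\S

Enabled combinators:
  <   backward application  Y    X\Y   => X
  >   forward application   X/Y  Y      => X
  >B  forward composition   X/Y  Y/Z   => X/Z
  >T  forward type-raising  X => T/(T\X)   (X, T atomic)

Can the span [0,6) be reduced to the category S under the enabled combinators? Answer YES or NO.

YES

[0,6] S   <
  [0,1] "song" : N
  [1,6] S\N   <
    [1,5] S   >
      [1,4] S/NP   <
        [1,3] NP   >
          [1,2] "built" : NP/PP
          [2,3] "cat" : PP
        [3,4] "near" : (S/NP)\NP
      [4,5] "dog" : NP
    [5,6] "sent" : (S\N)\S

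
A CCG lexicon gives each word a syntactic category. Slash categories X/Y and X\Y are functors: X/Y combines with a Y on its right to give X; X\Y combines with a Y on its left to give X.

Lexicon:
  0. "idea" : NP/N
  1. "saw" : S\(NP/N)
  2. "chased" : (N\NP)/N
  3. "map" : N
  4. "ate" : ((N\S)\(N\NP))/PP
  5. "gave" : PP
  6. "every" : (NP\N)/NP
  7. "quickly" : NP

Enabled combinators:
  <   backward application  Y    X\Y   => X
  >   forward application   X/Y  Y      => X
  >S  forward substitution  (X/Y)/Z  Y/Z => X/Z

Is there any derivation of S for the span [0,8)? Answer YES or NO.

NP/N S\(NP/N) (N\NP)/N N ((N\S)\(N\NP))/PP PP (NP\N)/NP NP
CKY chart[0,8] = {NP}; S ∉ chart

NO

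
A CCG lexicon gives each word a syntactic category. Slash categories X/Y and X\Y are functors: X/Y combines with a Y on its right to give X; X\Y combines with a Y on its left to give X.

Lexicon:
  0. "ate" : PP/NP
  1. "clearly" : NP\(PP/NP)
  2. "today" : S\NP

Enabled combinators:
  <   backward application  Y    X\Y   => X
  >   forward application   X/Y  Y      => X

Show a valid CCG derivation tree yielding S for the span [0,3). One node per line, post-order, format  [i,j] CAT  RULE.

[0,3] S   <
  [0,2] NP   <
    [0,1] "ate" : PP/NP
    [1,2] "clearly" : NP\(PP/NP)
  [2,3] "today" : S\NP

[0,1] PP/NP  lex  "ate"
[1,2] NP\(PP/NP)  lex  "clearly"
[0,2] NP  <  k=1
[2,3] S\NP  lex  "today"
[0,3] S  <  k=2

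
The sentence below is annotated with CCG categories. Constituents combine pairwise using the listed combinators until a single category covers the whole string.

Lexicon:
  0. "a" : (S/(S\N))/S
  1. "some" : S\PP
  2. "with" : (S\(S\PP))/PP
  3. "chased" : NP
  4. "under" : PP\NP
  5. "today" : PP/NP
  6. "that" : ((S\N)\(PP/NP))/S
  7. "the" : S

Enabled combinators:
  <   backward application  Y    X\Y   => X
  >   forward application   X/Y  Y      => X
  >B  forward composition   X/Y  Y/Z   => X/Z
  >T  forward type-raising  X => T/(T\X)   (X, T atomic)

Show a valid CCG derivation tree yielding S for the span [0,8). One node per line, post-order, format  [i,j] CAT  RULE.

[0,1] (S/(S\N))/S  lex  "a"
[1,2] S\PP  lex  "some"
[2,3] (S\(S\PP))/PP  lex  "with"
[3,4] NP  lex  "chased"
[4,5] PP\NP  lex  "under"
[3,5] PP  <  k=4
[2,5] S\(S\PP)  >  k=3
[1,5] S  <  k=2
[0,5] S/(S\N)  >  k=1
[5,6] PP/NP  lex  "today"
[6,7] ((S\N)\(PP/NP))/S  lex  "that"
[7,8] S  lex  "the"
[6,8] (S\N)\(PP/NP)  >  k=7
[5,8] S\N  <  k=6
[0,8] S  >  k=5

[0,8] S   >
  [0,5] S/(S\N)   >
    [0,1] "a" : (S/(S\N))/S
    [1,5] S   <
      [1,2] "some" : S\PP
      [2,5] S\(S\PP)   >
        [2,3] "with" : (S\(S\PP))/PP
        [3,5] PP   <
          [3,4] "chased" : NP
          [4,5] "under" : PP\NP
  [5,8] S\N   <
    [5,6] "today" : PP/NP
    [6,8] (S\N)\(PP/NP)   >
      [6,7] "that" : ((S\N)\(PP/NP))/S
      [7,8] "the" : S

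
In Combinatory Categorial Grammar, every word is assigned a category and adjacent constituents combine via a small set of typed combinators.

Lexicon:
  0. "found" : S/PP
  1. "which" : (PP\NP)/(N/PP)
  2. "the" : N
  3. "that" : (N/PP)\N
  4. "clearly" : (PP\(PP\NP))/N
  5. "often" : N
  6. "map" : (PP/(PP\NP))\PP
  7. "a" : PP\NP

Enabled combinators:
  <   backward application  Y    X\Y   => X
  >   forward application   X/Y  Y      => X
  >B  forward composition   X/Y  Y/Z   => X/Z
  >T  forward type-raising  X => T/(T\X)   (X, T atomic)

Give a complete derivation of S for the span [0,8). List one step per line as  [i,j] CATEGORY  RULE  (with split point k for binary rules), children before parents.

[0,8] S   >
  [0,1] "found" : S/PP
  [1,8] PP   >
    [1,7] PP/(PP\NP)   <
      [1,6] PP   <
        [1,4] PP\NP   >
          [1,2] "which" : (PP\NP)/(N/PP)
          [2,4] N/PP   <
            [2,3] "the" : N
            [3,4] "that" : (N/PP)\N
        [4,6] PP\(PP\NP)   >
          [4,5] "clearly" : (PP\(PP\NP))/N
          [5,6] "often" : N
      [6,7] "map" : (PP/(PP\NP))\PP
    [7,8] "a" : PP\NP

[0,1] S/PP  lex  "found"
[1,2] (PP\NP)/(N/PP)  lex  "which"
[2,3] N  lex  "the"
[3,4] (N/PP)\N  lex  "that"
[2,4] N/PP  <  k=3
[1,4] PP\NP  >  k=2
[4,5] (PP\(PP\NP))/N  lex  "clearly"
[5,6] N  lex  "often"
[4,6] PP\(PP\NP)  >  k=5
[1,6] PP  <  k=4
[6,7] (PP/(PP\NP))\PP  lex  "map"
[1,7] PP/(PP\NP)  <  k=6
[7,8] PP\NP  lex  "a"
[1,8] PP  >  k=7
[0,8] S  >  k=1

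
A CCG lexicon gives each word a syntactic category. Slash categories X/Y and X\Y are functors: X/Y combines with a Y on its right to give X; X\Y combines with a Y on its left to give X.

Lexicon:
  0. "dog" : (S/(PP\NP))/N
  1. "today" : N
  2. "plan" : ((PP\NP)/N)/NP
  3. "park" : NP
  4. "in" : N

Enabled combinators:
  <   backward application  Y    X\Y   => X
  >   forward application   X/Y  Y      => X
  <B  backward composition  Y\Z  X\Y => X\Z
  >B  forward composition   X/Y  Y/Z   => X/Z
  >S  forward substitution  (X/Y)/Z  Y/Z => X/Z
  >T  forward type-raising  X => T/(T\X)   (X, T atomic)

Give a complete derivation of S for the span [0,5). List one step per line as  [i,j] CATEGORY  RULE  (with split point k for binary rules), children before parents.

[0,5] S   >
  [0,2] S/(PP\NP)   >
    [0,1] "dog" : (S/(PP\NP))/N
    [1,2] "today" : N
  [2,5] PP\NP   >
    [2,4] (PP\NP)/N   >
      [2,3] "plan" : ((PP\NP)/N)/NP
      [3,4] "park" : NP
    [4,5] "in" : N

[0,1] (S/(PP\NP))/N  lex  "dog"
[1,2] N  lex  "today"
[0,2] S/(PP\NP)  >  k=1
[2,3] ((PP\NP)/N)/NP  lex  "plan"
[3,4] NP  lex  "park"
[2,4] (PP\NP)/N  >  k=3
[4,5] N  lex  "in"
[2,5] PP\NP  >  k=4
[0,5] S  >  k=2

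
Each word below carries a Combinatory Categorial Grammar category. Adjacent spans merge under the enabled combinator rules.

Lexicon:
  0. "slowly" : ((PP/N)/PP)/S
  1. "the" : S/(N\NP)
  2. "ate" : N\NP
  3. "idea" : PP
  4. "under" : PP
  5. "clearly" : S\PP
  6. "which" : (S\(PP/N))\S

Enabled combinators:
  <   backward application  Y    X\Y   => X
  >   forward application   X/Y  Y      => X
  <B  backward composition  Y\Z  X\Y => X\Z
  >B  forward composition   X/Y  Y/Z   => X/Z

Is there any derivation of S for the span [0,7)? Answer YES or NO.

YES

[0,7] S   <
  [0,4] PP/N   >
    [0,3] (PP/N)/PP   >
      [0,1] "slowly" : ((PP/N)/PP)/S
      [1,3] S   >
        [1,2] "the" : S/(N\NP)
        [2,3] "ate" : N\NP
    [3,4] "idea" : PP
  [4,7] S\(PP/N)   <
    [4,6] S   <
      [4,5] "under" : PP
      [5,6] "clearly" : S\PP
    [6,7] "which" : (S\(PP/N))\S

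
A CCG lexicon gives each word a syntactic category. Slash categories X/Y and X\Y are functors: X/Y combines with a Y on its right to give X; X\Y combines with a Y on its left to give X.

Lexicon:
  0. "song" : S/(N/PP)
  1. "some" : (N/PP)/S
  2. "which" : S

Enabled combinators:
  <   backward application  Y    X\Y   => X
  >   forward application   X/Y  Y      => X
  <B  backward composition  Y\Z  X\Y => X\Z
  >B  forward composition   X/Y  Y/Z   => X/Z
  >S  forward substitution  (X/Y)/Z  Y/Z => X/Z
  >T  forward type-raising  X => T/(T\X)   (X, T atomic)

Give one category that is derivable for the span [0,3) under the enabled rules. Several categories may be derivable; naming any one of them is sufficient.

[0,3] S   >
  [0,1] "song" : S/(N/PP)
  [1,3] N/PP   >
    [1,2] "some" : (N/PP)/S
    [2,3] "which" : S

S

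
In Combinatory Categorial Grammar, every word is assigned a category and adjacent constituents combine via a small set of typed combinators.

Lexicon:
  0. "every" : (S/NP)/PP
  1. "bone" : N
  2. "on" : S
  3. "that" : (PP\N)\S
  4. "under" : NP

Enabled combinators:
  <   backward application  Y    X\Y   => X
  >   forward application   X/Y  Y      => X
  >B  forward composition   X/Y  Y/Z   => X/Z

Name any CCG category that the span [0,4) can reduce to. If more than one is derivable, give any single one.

S/NP

[0,5] S   >
  [0,4] S/NP   >
    [0,1] "every" : (S/NP)/PP
    [1,4] PP   <
      [1,2] "bone" : N
      [2,4] PP\N   <
        [2,3] "on" : S
        [3,4] "that" : (PP\N)\S
  [4,5] "under" : NP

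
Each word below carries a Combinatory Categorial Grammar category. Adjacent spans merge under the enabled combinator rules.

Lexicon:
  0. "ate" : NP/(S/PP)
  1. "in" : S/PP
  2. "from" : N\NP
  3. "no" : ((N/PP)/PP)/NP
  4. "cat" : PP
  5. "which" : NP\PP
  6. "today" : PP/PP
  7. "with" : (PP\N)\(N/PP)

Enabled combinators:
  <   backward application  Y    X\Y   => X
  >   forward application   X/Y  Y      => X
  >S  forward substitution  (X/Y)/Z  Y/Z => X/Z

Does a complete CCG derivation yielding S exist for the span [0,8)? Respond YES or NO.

NP/(S/PP) S/PP N\NP ((N/PP)/PP)/NP PP NP\PP PP/PP (PP\N)\(N/PP)
CKY chart[0,8] = {PP}; S ∉ chart

NO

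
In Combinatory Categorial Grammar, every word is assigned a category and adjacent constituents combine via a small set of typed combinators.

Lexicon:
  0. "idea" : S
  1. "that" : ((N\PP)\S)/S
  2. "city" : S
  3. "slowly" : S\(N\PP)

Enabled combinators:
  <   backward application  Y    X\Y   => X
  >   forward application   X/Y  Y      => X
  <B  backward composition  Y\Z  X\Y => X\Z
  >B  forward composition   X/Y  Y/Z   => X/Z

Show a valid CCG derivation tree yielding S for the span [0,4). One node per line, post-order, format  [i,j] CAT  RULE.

[0,4] S   <
  [0,3] N\PP   <
    [0,1] "idea" : S
    [1,3] (N\PP)\S   >
      [1,2] "that" : ((N\PP)\S)/S
      [2,3] "city" : S
  [3,4] "slowly" : S\(N\PP)

[0,1] S  lex  "idea"
[1,2] ((N\PP)\S)/S  lex  "that"
[2,3] S  lex  "city"
[1,3] (N\PP)\S  >  k=2
[0,3] N\PP  <  k=1
[3,4] S\(N\PP)  lex  "slowly"
[0,4] S  <  k=3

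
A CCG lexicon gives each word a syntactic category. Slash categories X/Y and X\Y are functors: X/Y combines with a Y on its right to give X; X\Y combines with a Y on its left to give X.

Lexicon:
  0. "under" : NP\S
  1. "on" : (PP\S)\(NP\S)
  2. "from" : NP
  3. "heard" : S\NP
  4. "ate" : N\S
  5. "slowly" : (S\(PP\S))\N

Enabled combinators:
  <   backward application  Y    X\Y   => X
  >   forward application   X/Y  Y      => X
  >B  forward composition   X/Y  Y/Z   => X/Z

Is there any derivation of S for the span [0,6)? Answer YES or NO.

[0,6] S   <
  [0,2] PP\S   <
    [0,1] "under" : NP\S
    [1,2] "on" : (PP\S)\(NP\S)
  [2,6] S\(PP\S)   <
    [2,5] N   <
      [2,4] S   <
        [2,3] "from" : NP
        [3,4] "heard" : S\NP
      [4,5] "ate" : N\S
    [5,6] "slowly" : (S\(PP\S))\N

YES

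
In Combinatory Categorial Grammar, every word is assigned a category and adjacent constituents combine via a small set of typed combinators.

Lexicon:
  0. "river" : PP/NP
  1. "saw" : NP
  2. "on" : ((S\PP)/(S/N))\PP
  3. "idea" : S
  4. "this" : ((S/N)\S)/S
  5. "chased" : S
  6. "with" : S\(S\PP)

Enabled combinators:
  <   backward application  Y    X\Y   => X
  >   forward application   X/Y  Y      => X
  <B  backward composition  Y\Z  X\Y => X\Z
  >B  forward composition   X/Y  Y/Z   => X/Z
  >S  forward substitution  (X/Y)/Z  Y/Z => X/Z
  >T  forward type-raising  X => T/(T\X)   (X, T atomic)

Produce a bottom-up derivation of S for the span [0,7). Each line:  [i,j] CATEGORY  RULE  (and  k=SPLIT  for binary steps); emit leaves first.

[0,1] PP/NP  lex  "river"
[1,2] NP  lex  "saw"
[0,2] PP  >  k=1
[2,3] ((S\PP)/(S/N))\PP  lex  "on"
[0,3] (S\PP)/(S/N)  <  k=2
[3,4] S  lex  "idea"
[4,5] ((S/N)\S)/S  lex  "this"
[5,6] S  lex  "chased"
[4,6] (S/N)\S  >  k=5
[3,6] S/N  <  k=4
[0,6] S\PP  >  k=3
[6,7] S\(S\PP)  lex  "with"
[0,7] S  <  k=6

[0,7] S   <
  [0,6] S\PP   >
    [0,3] (S\PP)/(S/N)   <
      [0,2] PP   >
        [0,1] "river" : PP/NP
        [1,2] "saw" : NP
      [2,3] "on" : ((S\PP)/(S/N))\PP
    [3,6] S/N   <
      [3,4] "idea" : S
      [4,6] (S/N)\S   >
        [4,5] "this" : ((S/N)\S)/S
        [5,6] "chased" : S
  [6,7] "with" : S\(S\PP)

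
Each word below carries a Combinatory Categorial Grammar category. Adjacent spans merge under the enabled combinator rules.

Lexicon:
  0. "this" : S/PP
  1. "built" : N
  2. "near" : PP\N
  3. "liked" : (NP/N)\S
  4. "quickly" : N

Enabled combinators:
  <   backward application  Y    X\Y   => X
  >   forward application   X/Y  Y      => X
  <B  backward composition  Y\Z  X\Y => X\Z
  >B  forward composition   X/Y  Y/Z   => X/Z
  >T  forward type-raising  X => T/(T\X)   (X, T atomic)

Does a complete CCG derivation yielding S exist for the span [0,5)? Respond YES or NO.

NO

S/PP N PP\N (NP/N)\S N
CKY chart[0,5] = {N/(N\NP), NP, NP/(NP\NP), NP/(N\N), PP/(PP\NP), S/(S\NP)}; S ∉ chart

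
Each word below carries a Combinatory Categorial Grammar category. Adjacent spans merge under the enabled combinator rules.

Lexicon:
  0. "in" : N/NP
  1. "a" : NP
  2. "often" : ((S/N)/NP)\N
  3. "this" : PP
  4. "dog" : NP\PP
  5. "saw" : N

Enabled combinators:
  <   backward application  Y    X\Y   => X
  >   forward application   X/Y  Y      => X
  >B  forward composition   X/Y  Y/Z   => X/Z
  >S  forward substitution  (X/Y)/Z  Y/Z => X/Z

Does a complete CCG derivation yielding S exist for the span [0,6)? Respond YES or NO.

[0,6] S   >
  [0,5] S/N   >
    [0,3] (S/N)/NP   <
      [0,2] N   >
        [0,1] "in" : N/NP
        [1,2] "a" : NP
      [2,3] "often" : ((S/N)/NP)\N
    [3,5] NP   <
      [3,4] "this" : PP
      [4,5] "dog" : NP\PP
  [5,6] "saw" : N

YES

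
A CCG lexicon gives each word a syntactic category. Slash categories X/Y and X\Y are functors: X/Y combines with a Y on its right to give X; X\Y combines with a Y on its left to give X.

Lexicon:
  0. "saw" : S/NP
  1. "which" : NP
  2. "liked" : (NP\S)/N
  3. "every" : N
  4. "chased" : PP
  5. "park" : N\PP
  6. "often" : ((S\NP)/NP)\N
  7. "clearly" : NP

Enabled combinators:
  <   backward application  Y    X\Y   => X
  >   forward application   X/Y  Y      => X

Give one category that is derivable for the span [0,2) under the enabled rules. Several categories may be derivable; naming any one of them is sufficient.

[0,8] S   <
  [0,4] NP   <
    [0,2] S   >
      [0,1] "saw" : S/NP
      [1,2] "which" : NP
    [2,4] NP\S   >
      [2,3] "liked" : (NP\S)/N
      [3,4] "every" : N
  [4,8] S\NP   >
    [4,7] (S\NP)/NP   <
      [4,6] N   <
        [4,5] "chased" : PP
        [5,6] "park" : N\PP
      [6,7] "often" : ((S\NP)/NP)\N
    [7,8] "clearly" : NP

S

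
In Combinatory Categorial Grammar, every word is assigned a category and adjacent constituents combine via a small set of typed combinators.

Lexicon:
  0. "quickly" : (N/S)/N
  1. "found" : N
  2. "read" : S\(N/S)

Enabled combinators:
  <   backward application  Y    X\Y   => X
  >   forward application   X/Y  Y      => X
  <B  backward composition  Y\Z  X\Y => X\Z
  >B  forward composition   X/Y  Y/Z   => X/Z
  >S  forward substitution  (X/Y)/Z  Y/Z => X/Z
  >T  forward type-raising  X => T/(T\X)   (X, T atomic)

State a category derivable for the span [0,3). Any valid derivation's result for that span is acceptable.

S

[0,3] S   <
  [0,2] N/S   >
    [0,1] "quickly" : (N/S)/N
    [1,2] "found" : N
  [2,3] "read" : S\(N/S)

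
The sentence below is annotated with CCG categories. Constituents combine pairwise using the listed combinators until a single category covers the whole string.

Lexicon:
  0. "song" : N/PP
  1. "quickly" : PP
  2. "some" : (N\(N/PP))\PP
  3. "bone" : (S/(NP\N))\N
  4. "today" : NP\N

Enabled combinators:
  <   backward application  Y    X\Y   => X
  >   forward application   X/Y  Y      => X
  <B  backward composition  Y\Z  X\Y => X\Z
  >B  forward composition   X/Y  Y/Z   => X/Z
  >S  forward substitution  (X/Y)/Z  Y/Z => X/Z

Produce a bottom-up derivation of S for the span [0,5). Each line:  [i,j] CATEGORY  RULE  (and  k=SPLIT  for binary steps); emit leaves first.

[0,1] N/PP  lex  "song"
[1,2] PP  lex  "quickly"
[2,3] (N\(N/PP))\PP  lex  "some"
[1,3] N\(N/PP)  <  k=2
[0,3] N  <  k=1
[3,4] (S/(NP\N))\N  lex  "bone"
[0,4] S/(NP\N)  <  k=3
[4,5] NP\N  lex  "today"
[0,5] S  >  k=4

[0,5] S   >
  [0,4] S/(NP\N)   <
    [0,3] N   <
      [0,1] "song" : N/PP
      [1,3] N\(N/PP)   <
        [1,2] "quickly" : PP
        [2,3] "some" : (N\(N/PP))\PP
    [3,4] "bone" : (S/(NP\N))\N
  [4,5] "today" : NP\N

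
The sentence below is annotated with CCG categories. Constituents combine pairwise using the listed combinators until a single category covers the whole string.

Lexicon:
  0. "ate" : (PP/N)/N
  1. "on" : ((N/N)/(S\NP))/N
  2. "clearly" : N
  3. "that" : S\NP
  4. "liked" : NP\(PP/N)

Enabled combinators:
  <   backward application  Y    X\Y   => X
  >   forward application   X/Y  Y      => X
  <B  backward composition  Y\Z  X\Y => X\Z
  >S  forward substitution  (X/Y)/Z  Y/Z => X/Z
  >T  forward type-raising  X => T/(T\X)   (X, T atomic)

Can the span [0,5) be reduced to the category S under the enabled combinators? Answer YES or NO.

NO

(PP/N)/N ((N/N)/(S\NP))/N N S\NP NP\(PP/N)
CKY chart[0,5] = {N/(N\NP), NP, NP/(NP\NP), PP/(PP\NP), S/(S\NP)}; S ∉ chart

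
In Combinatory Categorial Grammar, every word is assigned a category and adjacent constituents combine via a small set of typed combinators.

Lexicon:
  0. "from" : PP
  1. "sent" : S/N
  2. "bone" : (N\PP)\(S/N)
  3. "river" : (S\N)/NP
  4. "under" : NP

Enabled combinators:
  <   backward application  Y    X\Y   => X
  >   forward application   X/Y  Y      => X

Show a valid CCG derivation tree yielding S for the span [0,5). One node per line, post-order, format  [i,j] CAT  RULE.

[0,5] S   <
  [0,3] N   <
    [0,1] "from" : PP
    [1,3] N\PP   <
      [1,2] "sent" : S/N
      [2,3] "bone" : (N\PP)\(S/N)
  [3,5] S\N   >
    [3,4] "river" : (S\N)/NP
    [4,5] "under" : NP

[0,1] PP  lex  "from"
[1,2] S/N  lex  "sent"
[2,3] (N\PP)\(S/N)  lex  "bone"
[1,3] N\PP  <  k=2
[0,3] N  <  k=1
[3,4] (S\N)/NP  lex  "river"
[4,5] NP  lex  "under"
[3,5] S\N  >  k=4
[0,5] S  <  k=3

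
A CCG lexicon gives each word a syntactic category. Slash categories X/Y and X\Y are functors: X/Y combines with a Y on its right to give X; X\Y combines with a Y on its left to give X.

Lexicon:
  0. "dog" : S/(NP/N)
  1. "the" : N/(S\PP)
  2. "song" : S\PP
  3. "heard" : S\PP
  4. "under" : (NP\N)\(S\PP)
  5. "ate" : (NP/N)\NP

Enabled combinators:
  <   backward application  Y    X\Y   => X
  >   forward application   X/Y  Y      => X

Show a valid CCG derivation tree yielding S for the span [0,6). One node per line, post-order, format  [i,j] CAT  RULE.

[0,6] S   >
  [0,1] "dog" : S/(NP/N)
  [1,6] NP/N   <
    [1,5] NP   <
      [1,3] N   >
        [1,2] "the" : N/(S\PP)
        [2,3] "song" : S\PP
      [3,5] NP\N   <
        [3,4] "heard" : S\PP
        [4,5] "under" : (NP\N)\(S\PP)
    [5,6] "ate" : (NP/N)\NP

[0,1] S/(NP/N)  lex  "dog"
[1,2] N/(S\PP)  lex  "the"
[2,3] S\PP  lex  "song"
[1,3] N  >  k=2
[3,4] S\PP  lex  "heard"
[4,5] (NP\N)\(S\PP)  lex  "under"
[3,5] NP\N  <  k=4
[1,5] NP  <  k=3
[5,6] (NP/N)\NP  lex  "ate"
[1,6] NP/N  <  k=5
[0,6] S  >  k=1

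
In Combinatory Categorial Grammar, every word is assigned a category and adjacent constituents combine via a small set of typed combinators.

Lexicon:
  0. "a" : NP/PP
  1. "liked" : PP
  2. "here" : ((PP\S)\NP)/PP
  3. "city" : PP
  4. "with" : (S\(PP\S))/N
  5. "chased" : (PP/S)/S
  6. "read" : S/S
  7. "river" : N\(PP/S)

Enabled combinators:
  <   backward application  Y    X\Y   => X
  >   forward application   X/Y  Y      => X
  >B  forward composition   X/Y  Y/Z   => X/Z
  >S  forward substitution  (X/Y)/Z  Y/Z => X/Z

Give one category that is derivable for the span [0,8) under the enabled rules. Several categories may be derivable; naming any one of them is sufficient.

S

[0,8] S   <
  [0,4] PP\S   <
    [0,2] NP   >
      [0,1] "a" : NP/PP
      [1,2] "liked" : PP
    [2,4] (PP\S)\NP   >
      [2,3] "here" : ((PP\S)\NP)/PP
      [3,4] "city" : PP
  [4,8] S\(PP\S)   >
    [4,5] "with" : (S\(PP\S))/N
    [5,8] N   <
      [5,7] PP/S   >S
        [5,6] "chased" : (PP/S)/S
        [6,7] "read" : S/S
      [7,8] "river" : N\(PP/S)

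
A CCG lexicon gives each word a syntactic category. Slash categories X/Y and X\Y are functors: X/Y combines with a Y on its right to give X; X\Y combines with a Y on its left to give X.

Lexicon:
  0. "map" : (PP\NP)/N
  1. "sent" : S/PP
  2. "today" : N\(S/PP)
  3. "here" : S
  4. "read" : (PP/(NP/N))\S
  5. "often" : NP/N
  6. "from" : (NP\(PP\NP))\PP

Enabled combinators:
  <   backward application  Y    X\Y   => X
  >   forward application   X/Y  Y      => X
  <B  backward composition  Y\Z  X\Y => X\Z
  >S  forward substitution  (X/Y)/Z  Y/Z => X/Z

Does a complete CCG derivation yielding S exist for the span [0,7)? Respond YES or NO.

(PP\NP)/N S/PP N\(S/PP) S (PP/(NP/N))\S NP/N (NP\(PP\NP))\PP
CKY chart[0,7] = {NP}; S ∉ chart

NO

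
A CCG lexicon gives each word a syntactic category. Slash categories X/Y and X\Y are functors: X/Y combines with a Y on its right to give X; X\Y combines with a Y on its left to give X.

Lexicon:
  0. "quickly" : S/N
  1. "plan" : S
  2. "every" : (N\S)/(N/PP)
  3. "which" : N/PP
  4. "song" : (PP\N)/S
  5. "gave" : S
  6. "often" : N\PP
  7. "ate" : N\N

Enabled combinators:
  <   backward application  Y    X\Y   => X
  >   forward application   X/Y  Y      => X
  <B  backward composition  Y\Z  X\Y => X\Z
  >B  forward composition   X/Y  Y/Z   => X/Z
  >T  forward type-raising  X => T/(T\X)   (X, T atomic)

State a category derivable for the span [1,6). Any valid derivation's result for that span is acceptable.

PP

[0,8] S   >
  [0,1] "quickly" : S/N
  [1,8] N   <
    [1,6] PP   >
      [1,2] PP/(PP\S)   >T
        [1,2] "plan" : S
      [2,6] PP\S   <B
        [2,4] N\S   >
          [2,3] "every" : (N\S)/(N/PP)
          [3,4] "which" : N/PP
        [4,6] PP\N   >
          [4,5] "song" : (PP\N)/S
          [5,6] "gave" : S
    [6,8] N\PP   <B
      [6,7] "often" : N\PP
      [7,8] "ate" : N\N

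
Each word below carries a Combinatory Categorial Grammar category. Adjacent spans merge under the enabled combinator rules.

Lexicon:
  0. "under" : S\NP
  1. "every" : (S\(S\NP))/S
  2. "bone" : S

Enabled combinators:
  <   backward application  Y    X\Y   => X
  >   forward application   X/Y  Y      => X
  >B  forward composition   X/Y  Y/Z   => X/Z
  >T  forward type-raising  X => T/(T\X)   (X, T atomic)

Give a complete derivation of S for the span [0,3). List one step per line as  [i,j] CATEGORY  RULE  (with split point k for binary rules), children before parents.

[0,1] S\NP  lex  "under"
[1,2] (S\(S\NP))/S  lex  "every"
[2,3] S  lex  "bone"
[1,3] S\(S\NP)  >  k=2
[0,3] S  <  k=1

[0,3] S   <
  [0,1] "under" : S\NP
  [1,3] S\(S\NP)   >
    [1,2] "every" : (S\(S\NP))/S
    [2,3] "bone" : S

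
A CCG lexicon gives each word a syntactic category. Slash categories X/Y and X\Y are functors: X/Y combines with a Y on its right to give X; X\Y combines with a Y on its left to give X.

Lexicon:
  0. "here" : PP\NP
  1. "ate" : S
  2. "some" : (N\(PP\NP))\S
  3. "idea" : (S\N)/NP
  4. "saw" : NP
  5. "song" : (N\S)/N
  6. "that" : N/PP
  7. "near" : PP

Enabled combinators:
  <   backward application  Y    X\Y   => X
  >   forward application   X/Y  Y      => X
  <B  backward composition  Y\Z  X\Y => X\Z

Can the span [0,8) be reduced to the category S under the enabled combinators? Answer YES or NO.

PP\NP S (N\(PP\NP))\S (S\N)/NP NP (N\S)/N N/PP PP
CKY chart[0,8] = {N}; S ∉ chart

NO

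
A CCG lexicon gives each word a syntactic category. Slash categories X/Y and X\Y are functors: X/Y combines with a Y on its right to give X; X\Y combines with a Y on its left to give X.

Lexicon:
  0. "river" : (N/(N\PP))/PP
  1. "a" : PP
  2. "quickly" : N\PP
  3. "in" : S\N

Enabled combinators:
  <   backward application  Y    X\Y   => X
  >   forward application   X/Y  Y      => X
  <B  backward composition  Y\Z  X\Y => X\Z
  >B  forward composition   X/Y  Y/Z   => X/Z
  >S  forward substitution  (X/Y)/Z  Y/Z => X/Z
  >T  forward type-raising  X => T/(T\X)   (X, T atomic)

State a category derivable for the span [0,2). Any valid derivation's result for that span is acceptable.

N/(N\PP)

[0,4] S   <
  [0,3] N   >
    [0,2] N/(N\PP)   >
      [0,1] "river" : (N/(N\PP))/PP
      [1,2] "a" : PP
    [2,3] "quickly" : N\PP
  [3,4] "in" : S\N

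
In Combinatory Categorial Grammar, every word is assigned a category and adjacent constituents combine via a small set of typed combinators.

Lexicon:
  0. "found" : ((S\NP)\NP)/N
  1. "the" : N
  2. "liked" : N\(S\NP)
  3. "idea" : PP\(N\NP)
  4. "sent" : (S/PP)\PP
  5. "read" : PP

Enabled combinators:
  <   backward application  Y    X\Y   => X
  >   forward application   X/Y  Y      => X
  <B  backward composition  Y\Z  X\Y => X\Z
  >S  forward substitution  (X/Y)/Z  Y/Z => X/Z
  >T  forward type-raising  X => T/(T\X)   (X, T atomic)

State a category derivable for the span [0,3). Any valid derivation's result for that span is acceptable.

N\NP

[0,6] S   >
  [0,5] S/PP   <
    [0,4] PP   <
      [0,3] N\NP   <B
        [0,2] (S\NP)\NP   >
          [0,1] "found" : ((S\NP)\NP)/N
          [1,2] "the" : N
        [2,3] "liked" : N\(S\NP)
      [3,4] "idea" : PP\(N\NP)
    [4,5] "sent" : (S/PP)\PP
  [5,6] "read" : PP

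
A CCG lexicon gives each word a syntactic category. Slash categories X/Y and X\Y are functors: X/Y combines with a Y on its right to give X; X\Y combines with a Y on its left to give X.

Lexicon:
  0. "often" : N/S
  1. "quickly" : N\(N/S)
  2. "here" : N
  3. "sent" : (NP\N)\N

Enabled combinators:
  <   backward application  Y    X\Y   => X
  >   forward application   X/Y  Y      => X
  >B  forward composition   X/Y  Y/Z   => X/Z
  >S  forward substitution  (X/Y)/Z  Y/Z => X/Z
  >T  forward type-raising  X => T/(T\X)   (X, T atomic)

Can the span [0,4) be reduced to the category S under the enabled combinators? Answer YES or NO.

N/S N\(N/S) N (NP\N)\N
CKY chart[0,4] = {N/(N\NP), NP, NP/(NP\NP), PP/(PP\NP), S/(S\NP)}; S ∉ chart

NO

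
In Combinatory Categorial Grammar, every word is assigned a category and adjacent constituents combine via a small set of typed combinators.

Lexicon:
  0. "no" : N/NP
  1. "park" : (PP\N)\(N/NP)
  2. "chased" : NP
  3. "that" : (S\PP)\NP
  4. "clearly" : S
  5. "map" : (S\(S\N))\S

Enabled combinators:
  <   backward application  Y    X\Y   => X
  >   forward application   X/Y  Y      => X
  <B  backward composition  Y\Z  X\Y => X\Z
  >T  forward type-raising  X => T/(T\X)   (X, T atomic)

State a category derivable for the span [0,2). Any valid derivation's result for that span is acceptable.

[0,6] S   <
  [0,4] S\N   <B
    [0,2] PP\N   <
      [0,1] "no" : N/NP
      [1,2] "park" : (PP\N)\(N/NP)
    [2,4] S\PP   <
      [2,3] "chased" : NP
      [3,4] "that" : (S\PP)\NP
  [4,6] S\(S\N)   <
    [4,5] "clearly" : S
    [5,6] "map" : (S\(S\N))\S

PP\N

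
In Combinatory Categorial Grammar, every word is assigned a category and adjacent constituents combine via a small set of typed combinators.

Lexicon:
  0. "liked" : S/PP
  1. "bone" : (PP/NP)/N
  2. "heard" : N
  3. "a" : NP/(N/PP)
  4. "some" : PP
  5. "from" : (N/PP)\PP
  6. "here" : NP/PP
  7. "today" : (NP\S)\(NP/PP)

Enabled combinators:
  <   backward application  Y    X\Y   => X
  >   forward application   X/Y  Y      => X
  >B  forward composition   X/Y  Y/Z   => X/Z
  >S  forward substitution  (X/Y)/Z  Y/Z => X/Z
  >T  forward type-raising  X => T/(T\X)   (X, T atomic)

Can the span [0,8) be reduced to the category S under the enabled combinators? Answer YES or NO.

NO

S/PP (PP/NP)/N N NP/(N/PP) PP (N/PP)\PP NP/PP (NP\S)\(NP/PP)
CKY chart[0,8] = {N/(N\NP), NP, NP/(NP\NP), PP/(PP\NP), S/(S\NP)}; S ∉ chart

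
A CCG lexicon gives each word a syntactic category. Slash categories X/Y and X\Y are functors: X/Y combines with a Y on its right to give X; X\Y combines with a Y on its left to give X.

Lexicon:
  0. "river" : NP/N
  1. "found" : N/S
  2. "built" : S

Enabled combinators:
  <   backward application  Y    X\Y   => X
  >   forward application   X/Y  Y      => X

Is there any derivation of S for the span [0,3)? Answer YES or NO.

NO

NP/N N/S S
CKY chart[0,3] = {NP}; S ∉ chart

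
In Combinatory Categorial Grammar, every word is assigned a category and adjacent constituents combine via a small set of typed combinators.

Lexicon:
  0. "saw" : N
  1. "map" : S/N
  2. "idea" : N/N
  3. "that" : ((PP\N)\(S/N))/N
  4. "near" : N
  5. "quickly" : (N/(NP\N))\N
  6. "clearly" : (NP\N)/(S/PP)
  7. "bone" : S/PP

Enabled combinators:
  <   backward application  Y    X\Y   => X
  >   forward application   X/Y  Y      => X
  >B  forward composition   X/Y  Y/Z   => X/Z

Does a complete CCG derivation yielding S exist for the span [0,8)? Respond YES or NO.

NO

N S/N N/N ((PP\N)\(S/N))/N N (N/(NP\N))\N (NP\N)/(S/PP) S/PP
CKY chart[0,8] = {PP}; S ∉ chart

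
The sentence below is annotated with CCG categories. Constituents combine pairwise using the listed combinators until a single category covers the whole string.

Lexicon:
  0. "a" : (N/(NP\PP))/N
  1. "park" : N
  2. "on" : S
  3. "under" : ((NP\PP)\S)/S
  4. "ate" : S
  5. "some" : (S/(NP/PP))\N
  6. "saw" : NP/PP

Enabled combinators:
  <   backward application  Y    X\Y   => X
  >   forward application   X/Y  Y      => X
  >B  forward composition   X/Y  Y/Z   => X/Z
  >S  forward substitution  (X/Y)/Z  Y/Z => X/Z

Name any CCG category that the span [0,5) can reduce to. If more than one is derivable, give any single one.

[0,7] S   >
  [0,6] S/(NP/PP)   <
    [0,5] N   >
      [0,2] N/(NP\PP)   >
        [0,1] "a" : (N/(NP\PP))/N
        [1,2] "park" : N
      [2,5] NP\PP   <
        [2,3] "on" : S
        [3,5] (NP\PP)\S   >
          [3,4] "under" : ((NP\PP)\S)/S
          [4,5] "ate" : S
    [5,6] "some" : (S/(NP/PP))\N
  [6,7] "saw" : NP/PP

N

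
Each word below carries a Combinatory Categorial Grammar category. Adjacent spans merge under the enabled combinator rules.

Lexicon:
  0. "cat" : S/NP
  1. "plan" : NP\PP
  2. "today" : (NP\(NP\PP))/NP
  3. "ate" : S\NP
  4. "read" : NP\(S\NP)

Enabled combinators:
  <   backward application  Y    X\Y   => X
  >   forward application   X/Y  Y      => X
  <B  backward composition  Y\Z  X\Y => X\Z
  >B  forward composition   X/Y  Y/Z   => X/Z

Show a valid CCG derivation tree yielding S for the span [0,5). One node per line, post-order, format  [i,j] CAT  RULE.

[0,1] S/NP  lex  "cat"
[1,2] NP\PP  lex  "plan"
[2,3] (NP\(NP\PP))/NP  lex  "today"
[3,4] S\NP  lex  "ate"
[4,5] NP\(S\NP)  lex  "read"
[3,5] NP  <  k=4
[2,5] NP\(NP\PP)  >  k=3
[1,5] NP  <  k=2
[0,5] S  >  k=1

[0,5] S   >
  [0,1] "cat" : S/NP
  [1,5] NP   <
    [1,2] "plan" : NP\PP
    [2,5] NP\(NP\PP)   >
      [2,3] "today" : (NP\(NP\PP))/NP
      [3,5] NP   <
        [3,4] "ate" : S\NP
        [4,5] "read" : NP\(S\NP)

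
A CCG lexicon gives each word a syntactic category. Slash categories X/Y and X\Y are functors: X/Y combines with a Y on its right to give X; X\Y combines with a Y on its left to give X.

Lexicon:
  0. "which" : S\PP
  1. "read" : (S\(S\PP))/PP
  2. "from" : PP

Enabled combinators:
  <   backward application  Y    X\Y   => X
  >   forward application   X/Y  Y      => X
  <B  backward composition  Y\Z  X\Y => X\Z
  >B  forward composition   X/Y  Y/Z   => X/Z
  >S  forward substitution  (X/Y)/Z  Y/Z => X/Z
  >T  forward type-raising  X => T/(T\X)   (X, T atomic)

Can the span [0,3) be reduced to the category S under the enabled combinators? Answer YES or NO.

[0,3] S   <
  [0,1] "which" : S\PP
  [1,3] S\(S\PP)   >
    [1,2] "read" : (S\(S\PP))/PP
    [2,3] "from" : PP

YES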